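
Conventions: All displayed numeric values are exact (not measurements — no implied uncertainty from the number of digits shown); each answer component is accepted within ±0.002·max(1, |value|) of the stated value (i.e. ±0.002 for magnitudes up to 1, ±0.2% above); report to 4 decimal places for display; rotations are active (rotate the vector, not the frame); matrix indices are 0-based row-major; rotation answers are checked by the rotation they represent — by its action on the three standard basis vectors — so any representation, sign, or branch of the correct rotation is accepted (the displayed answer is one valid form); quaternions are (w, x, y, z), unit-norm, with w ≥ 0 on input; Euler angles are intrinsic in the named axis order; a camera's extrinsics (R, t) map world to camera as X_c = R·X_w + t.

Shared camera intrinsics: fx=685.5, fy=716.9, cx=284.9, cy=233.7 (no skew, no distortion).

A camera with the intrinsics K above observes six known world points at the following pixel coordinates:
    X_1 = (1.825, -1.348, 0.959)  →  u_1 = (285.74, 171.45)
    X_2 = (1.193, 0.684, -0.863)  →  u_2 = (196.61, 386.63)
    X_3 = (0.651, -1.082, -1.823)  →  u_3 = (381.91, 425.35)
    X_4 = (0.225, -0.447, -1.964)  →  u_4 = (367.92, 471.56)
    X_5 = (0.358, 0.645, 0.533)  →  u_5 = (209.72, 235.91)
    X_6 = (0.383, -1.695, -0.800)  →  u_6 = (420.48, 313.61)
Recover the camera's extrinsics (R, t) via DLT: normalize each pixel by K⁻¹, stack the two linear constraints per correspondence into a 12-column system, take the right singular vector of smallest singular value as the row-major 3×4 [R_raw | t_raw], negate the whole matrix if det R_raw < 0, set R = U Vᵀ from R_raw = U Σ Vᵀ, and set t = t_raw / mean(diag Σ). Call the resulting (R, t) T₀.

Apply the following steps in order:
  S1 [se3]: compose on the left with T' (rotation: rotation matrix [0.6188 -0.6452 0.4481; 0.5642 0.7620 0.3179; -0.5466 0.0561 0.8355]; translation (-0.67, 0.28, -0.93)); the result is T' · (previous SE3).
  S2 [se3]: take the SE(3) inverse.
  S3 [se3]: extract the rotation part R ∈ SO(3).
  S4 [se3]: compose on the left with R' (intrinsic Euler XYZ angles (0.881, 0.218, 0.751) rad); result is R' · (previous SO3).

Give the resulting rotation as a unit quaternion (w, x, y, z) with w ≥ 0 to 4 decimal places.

rotation (quat) = (0.8027, -0.4380, 0.3208, -0.2468)

source (pnp_recover): camera pose = R=[-0.5666 -0.7971 -0.2089; 0.0643 0.2100 -0.9756; 0.8215 -0.5662 -0.0677], t=(0.1700, 0.3800, 6.1105)
after S1 (compose_se3): R=[-0.0240 -0.8824 0.4698; -0.0095 -0.4697 -0.8828; 0.9997 -0.0256 0.0029], t=(1.9283, 2.6082, 4.1039)
after S2 (invert_se3): R=[-0.0240 -0.0095 0.9997; -0.8824 -0.4697 -0.0256; 0.4698 -0.8828 0.0029], t=(-4.0316, 3.0318, 1.3846)
after S3 (rot_of_se3): [-0.0240 -0.0095 0.9997; -0.8824 -0.4697 -0.0256; 0.4698 -0.8828 0.0029]
after S4 (compose_so3): [0.6724 0.1152 0.7312; -0.6772 0.4945 0.5448; -0.2988 -0.8615 0.4106]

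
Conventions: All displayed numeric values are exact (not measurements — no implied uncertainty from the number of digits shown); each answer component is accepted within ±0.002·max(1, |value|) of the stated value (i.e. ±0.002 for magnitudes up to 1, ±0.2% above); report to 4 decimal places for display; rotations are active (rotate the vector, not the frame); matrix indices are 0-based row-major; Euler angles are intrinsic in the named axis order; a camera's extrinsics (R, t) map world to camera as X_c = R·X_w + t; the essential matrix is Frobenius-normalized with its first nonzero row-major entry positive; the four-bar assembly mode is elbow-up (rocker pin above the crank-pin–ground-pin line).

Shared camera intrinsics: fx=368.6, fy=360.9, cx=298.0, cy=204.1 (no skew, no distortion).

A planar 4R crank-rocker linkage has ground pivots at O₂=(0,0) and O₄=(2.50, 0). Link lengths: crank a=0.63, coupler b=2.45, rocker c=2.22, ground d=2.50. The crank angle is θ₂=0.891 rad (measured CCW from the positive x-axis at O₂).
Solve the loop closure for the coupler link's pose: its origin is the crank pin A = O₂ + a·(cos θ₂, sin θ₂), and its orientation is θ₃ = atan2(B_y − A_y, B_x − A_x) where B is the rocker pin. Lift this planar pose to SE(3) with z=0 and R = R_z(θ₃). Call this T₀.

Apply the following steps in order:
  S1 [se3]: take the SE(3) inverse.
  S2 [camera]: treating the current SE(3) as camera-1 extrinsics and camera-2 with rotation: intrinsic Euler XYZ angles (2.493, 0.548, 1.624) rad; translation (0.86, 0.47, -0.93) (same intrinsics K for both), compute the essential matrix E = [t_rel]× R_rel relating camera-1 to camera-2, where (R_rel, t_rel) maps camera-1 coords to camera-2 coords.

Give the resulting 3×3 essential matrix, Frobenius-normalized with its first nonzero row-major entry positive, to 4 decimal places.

source (fourbar_fk): coupler pose = R=[0.7188 -0.6953 0.0000; 0.6953 0.7188 0.0000; 0.0000 0.0000 1.0000], t=(0.3960, 0.4900, 0.0000)
after S1 (invert_se3): R=[0.7188 0.6953 0.0000; -0.6953 0.7188 0.0000; 0.0000 0.0000 1.0000], t=(-0.6253, -0.0768, 0.0000)
after S2 (essential): [0.4951 -0.2296 0.3381; -0.3696 -0.5880 0.1327; 0.2227 -0.1156 0.1583]

matrix = [0.4951 -0.2296 0.3381; -0.3696 -0.5880 0.1327; 0.2227 -0.1156 0.1583]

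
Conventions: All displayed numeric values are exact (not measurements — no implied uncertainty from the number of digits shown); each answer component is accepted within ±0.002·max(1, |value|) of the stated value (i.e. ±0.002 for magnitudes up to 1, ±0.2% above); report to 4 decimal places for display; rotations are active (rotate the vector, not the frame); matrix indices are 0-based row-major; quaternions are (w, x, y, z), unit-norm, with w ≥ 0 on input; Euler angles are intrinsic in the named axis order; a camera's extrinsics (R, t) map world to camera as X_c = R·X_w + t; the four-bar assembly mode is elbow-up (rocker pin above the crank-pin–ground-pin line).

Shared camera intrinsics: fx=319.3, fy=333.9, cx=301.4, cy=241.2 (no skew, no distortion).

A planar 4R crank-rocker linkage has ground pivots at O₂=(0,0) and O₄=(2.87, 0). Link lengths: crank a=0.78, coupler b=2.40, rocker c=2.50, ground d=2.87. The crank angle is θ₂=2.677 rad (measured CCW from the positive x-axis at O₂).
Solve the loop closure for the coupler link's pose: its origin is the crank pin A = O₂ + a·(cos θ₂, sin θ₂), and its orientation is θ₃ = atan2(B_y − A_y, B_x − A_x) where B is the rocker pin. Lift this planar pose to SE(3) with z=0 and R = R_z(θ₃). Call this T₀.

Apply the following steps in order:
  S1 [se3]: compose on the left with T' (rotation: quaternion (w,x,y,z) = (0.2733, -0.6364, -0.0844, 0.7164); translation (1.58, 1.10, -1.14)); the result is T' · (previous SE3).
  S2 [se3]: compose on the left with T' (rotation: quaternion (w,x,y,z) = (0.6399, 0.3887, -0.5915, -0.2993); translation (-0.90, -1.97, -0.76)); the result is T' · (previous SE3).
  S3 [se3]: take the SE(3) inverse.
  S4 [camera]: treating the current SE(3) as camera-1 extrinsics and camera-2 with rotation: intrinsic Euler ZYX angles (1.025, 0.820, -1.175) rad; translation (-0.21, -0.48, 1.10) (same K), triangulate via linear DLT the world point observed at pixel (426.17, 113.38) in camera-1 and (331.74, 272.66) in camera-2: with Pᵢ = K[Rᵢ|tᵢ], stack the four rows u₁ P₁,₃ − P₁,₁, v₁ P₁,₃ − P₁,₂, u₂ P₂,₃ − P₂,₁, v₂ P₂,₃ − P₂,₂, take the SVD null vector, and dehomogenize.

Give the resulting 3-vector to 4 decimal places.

source (fourbar_fk): coupler pose = R=[0.7827 -0.6224 0.0000; 0.6224 0.7827 0.0000; 0.0000 0.0000 1.0000], t=(-0.6973, 0.3495, 0.0000)
after S1 (compose_se3): R=[-0.2087 -0.1971 -0.9579; -0.1300 -0.9652 0.2269; -0.9693 0.1719 0.1758], t=(1.5090, 0.4597, -0.7002)
after S2 (compose_se3): R=[0.9440 -0.1199 -0.3074; 0.2474 -0.3591 0.8999; -0.2183 -0.9256 -0.3094], t=(-0.0596, -2.9031, 0.4240)
after S3 (invert_se3): R=[0.9440 0.2474 -0.2183; -0.1199 -0.3591 -0.9256; -0.3074 0.8999 -0.3094], t=(0.8671, -0.6573, 2.7253)
after S4 (triangulate): (0.1408, -0.7865, 0.3487)

result = (0.1408, -0.7865, 0.3487)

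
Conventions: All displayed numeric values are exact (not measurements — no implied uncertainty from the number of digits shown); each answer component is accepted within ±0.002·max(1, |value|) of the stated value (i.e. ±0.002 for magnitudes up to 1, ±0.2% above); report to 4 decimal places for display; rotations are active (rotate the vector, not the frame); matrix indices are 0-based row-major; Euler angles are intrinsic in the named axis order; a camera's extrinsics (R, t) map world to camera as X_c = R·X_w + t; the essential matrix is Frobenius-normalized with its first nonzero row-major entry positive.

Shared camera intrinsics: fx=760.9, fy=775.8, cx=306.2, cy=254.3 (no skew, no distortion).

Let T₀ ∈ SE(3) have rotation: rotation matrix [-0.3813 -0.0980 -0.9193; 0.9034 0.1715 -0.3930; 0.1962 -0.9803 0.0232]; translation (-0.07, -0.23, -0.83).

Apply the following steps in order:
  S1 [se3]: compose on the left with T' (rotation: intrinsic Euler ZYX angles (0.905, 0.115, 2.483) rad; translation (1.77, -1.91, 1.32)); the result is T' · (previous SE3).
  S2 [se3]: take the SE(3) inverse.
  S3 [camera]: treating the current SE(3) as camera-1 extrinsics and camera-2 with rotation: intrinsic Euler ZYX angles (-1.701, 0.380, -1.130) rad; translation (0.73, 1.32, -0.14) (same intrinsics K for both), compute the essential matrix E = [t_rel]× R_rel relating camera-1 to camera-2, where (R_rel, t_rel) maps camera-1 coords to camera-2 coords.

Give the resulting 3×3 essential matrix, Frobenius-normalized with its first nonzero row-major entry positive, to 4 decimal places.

after S1 (compose_se3): R=[0.4505 -0.3629 -0.8157; -0.7774 0.2896 -0.5583; 0.4389 0.8857 -0.1516], t=(1.2211, -1.4920, 1.8403)
after S2 (invert_se3): R=[0.4505 -0.7774 0.4389; -0.3629 0.2896 0.8857; -0.8157 -0.5583 -0.1516], t=(-2.5177, -0.7546, 0.4421)
after S3 (essential): [0.1847 -0.1348 -0.4568; -0.3373 0.3143 -0.4815; -0.3748 0.3090 0.2423]

matrix = [0.1847 -0.1348 -0.4568; -0.3373 0.3143 -0.4815; -0.3748 0.3090 0.2423]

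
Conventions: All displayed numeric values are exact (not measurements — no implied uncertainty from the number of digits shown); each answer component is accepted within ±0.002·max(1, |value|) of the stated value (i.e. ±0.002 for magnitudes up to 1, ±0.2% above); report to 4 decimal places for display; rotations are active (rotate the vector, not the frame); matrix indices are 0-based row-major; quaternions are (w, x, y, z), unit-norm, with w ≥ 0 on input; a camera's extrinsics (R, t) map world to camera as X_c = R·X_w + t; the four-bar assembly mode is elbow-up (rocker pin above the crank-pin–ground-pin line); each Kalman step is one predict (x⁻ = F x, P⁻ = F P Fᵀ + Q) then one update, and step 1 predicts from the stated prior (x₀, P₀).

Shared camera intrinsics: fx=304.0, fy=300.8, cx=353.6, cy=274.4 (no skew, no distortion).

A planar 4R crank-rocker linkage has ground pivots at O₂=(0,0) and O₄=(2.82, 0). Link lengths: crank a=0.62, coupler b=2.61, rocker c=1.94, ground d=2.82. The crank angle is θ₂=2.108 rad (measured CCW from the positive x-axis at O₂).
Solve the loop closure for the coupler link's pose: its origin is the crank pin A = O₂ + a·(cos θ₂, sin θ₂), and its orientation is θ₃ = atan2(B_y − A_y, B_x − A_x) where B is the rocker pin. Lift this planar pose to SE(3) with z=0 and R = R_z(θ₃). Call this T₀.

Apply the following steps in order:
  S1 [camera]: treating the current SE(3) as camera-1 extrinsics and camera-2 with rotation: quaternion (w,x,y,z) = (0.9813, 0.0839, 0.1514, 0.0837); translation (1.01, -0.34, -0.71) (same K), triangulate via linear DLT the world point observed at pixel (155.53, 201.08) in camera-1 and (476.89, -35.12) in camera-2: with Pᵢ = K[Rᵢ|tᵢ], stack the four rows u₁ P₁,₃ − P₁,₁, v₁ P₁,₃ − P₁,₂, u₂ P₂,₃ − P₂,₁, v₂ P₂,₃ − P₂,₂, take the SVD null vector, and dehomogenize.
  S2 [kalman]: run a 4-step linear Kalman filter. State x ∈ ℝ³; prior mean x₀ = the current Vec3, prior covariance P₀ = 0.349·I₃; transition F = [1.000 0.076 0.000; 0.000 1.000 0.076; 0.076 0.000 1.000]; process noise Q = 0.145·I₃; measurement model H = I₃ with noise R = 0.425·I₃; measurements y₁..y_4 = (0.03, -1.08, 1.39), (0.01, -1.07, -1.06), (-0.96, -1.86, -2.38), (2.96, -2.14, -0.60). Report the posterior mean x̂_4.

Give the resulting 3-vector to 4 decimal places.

source (fourbar_fk): coupler pose = R=[0.8839 -0.4677 0.0000; 0.4677 0.8839 0.0000; 0.0000 0.0000 1.0000], t=(-0.3173, 0.5327, 0.0000)
after S1 (triangulate): (-1.2053, -0.4592, 1.7925)
after S2 (kf_track): (0.8391, -1.6681, -0.7733)

result = (0.8391, -1.6681, -0.7733)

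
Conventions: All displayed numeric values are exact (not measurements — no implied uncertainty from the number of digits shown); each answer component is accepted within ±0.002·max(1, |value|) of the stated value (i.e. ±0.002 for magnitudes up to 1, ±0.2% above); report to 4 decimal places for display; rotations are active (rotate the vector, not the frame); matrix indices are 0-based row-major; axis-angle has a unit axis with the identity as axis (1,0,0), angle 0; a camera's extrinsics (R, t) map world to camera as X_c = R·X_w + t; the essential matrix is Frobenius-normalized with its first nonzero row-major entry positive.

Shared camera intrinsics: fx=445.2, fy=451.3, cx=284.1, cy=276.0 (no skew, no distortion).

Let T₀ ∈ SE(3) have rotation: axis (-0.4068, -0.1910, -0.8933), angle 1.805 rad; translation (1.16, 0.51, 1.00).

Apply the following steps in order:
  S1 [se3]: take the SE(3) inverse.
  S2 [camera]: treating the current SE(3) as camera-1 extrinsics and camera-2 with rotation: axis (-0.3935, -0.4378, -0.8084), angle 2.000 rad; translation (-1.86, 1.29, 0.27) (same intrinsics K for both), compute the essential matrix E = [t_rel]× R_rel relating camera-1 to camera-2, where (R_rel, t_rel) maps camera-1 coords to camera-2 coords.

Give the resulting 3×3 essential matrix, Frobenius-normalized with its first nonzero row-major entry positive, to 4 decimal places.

matrix = [0.2369 -0.5407 -0.0634; 0.2576 -0.0921 -0.5325; -0.0130 -0.3769 0.3834]

after S1 (invert_se3): R=[-0.0281 -0.7732 0.6335; 0.9647 -0.1871 -0.1855; 0.2619 0.6059 0.7512], t=(-0.2066, -0.8381, -1.3640)
after S2 (essential): [0.2369 -0.5407 -0.0634; 0.2576 -0.0921 -0.5325; -0.0130 -0.3769 0.3834]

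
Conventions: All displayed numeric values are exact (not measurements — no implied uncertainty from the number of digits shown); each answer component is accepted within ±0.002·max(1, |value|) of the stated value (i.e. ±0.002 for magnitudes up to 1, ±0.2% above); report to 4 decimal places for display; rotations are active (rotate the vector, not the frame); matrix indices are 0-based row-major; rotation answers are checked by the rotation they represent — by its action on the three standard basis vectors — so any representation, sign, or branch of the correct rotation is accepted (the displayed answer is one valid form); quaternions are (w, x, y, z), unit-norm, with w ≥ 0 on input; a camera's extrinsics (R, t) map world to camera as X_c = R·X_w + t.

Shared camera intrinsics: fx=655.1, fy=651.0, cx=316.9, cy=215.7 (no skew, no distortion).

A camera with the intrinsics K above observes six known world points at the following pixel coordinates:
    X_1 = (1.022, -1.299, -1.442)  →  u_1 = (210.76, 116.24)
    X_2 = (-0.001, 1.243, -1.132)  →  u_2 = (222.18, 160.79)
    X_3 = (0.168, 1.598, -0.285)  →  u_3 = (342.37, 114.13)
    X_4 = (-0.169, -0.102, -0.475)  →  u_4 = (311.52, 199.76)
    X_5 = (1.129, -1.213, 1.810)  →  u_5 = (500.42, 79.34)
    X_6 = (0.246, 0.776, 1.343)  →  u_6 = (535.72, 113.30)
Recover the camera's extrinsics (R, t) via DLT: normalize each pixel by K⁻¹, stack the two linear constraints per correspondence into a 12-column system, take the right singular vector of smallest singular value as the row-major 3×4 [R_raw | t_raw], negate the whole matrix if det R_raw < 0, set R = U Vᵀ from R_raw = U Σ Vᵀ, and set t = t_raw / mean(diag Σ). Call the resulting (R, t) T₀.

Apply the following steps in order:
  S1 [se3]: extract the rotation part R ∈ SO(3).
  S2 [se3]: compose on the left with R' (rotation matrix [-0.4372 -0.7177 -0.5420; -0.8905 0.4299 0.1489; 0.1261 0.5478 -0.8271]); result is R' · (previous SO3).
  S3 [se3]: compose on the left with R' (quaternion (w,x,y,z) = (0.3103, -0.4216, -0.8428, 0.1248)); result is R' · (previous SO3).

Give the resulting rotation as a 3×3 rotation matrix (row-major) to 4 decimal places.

source (pnp_recover): camera pose = R=[-0.1003 0.0368 0.9943; -0.9899 -0.1044 -0.0960; 0.1002 -0.9939 0.0469], t=(0.4099, -0.3700, 5.9203)
after S1 (rot_of_se3): [-0.1003 0.0368 0.9943; -0.9899 -0.1044 -0.0960; 0.1002 -0.9939 0.0469]
after S2 (compose_so3): [0.7000 0.5975 -0.3912; -0.3214 -0.2256 -0.9197; -0.6378 0.7695 0.0341]
after S3 (compose_so3): [-0.1191 -0.8964 -0.4270; 0.3219 0.3720 -0.8706; 0.9393 -0.2411 0.2442]

rotation (matrix) = ((-0.1191, -0.8964, -0.4270), (0.3219, 0.3720, -0.8706), (0.9393, -0.2411, 0.2442))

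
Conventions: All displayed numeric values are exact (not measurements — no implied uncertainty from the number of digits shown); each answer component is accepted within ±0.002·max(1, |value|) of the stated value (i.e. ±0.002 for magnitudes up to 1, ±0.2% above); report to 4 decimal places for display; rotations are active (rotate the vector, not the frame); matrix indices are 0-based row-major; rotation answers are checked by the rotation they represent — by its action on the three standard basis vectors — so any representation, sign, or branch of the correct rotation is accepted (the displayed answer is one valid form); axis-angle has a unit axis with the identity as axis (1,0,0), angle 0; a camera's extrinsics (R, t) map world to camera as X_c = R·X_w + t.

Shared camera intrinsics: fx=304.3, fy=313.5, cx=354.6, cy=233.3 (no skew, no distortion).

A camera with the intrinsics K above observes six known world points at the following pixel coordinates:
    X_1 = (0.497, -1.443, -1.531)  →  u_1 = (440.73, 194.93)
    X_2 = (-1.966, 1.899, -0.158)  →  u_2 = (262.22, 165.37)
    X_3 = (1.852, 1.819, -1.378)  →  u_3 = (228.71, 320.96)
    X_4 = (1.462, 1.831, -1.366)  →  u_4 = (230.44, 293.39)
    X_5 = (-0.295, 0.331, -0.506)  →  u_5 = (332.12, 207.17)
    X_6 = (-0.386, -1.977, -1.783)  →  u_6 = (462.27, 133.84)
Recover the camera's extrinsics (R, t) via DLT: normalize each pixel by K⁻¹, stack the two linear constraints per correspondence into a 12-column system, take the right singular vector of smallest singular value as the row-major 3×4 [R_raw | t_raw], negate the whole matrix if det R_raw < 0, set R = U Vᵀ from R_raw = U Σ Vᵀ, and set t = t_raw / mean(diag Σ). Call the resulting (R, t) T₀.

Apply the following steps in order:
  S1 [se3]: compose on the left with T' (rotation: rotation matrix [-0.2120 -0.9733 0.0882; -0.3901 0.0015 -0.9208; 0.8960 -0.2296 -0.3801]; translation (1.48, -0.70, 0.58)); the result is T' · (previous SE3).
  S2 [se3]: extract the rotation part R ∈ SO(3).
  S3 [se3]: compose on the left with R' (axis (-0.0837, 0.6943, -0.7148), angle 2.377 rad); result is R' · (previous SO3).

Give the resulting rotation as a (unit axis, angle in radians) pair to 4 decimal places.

rotation (axis_angle) = ((-0.6894, -0.1792, 0.7018), 0.7486)

source (pnp_recover): camera pose = R=[0.1206 -0.9882 0.0943; 0.8658 0.1512 0.4770; -0.4856 0.0242 0.8738], t=(-0.0297, -0.0500, 6.2502)
after S1 (compose_se3): R=[-0.9111 0.0645 -0.4071; 0.4014 0.3635 -0.8407; 0.0938 -0.9294 -0.3571], t=(2.0863, -6.4434, -1.8105)
after S2 (rot_of_se3): [-0.9111 0.0645 -0.4071; 0.4014 0.3635 -0.8407; 0.0938 -0.9294 -0.3571]
after S3 (compose_so3): [0.8597 -0.4447 -0.2514; 0.5107 0.7412 0.4356; -0.0074 -0.5029 0.8643]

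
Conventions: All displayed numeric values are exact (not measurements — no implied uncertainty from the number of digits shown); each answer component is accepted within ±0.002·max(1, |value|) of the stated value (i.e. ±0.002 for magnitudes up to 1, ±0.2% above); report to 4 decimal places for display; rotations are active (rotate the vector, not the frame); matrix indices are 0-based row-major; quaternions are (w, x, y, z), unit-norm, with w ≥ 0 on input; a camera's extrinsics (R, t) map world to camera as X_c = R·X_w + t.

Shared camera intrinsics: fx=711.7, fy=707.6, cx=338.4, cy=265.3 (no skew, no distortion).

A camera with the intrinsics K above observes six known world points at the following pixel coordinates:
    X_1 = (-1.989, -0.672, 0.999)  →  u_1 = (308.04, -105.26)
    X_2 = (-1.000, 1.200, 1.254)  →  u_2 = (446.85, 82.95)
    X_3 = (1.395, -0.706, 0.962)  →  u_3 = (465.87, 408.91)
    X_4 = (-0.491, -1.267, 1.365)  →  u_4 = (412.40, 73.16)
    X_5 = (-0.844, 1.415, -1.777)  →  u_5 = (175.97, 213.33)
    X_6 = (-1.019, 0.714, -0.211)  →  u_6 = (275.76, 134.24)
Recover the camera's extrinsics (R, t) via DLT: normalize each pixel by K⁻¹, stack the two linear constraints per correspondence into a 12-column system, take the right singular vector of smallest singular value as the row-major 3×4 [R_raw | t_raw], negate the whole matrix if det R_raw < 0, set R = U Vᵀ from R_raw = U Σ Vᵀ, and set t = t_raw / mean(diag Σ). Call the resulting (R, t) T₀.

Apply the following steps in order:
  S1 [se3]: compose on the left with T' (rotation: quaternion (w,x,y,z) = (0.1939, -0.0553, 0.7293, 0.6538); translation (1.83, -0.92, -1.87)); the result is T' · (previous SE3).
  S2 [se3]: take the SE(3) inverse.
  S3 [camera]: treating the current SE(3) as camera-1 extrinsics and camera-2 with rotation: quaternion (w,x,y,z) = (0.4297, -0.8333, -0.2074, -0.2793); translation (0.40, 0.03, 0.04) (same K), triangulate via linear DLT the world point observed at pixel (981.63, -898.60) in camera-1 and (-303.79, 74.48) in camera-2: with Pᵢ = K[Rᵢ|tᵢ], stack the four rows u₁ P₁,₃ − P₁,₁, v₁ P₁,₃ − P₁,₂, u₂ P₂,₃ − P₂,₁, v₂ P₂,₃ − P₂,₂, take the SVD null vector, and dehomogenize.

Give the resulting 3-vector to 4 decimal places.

source (pnp_recover): camera pose = R=[0.2979 0.3233 0.8982; 0.9530 -0.0461 -0.2995; -0.0555 0.9452 -0.3219], t=(-0.2800, -0.2000, 5.3596)
after S1 (compose_se3): R=[-0.6038 -0.0827 -0.7928; 0.1299 0.9711 -0.2002; 0.7865 -0.2238 -0.5757], t=(3.2824, 4.2298, -2.3315)
after S2 (invert_se3): R=[-0.6038 0.1299 0.7865; -0.0827 0.9711 -0.2238; -0.7928 -0.2002 -0.5757], t=(3.2664, -4.3581, 2.1069)
after S3 (triangulate): (-0.3807, -0.8881, -0.7984)

result = (-0.3807, -0.8881, -0.7984)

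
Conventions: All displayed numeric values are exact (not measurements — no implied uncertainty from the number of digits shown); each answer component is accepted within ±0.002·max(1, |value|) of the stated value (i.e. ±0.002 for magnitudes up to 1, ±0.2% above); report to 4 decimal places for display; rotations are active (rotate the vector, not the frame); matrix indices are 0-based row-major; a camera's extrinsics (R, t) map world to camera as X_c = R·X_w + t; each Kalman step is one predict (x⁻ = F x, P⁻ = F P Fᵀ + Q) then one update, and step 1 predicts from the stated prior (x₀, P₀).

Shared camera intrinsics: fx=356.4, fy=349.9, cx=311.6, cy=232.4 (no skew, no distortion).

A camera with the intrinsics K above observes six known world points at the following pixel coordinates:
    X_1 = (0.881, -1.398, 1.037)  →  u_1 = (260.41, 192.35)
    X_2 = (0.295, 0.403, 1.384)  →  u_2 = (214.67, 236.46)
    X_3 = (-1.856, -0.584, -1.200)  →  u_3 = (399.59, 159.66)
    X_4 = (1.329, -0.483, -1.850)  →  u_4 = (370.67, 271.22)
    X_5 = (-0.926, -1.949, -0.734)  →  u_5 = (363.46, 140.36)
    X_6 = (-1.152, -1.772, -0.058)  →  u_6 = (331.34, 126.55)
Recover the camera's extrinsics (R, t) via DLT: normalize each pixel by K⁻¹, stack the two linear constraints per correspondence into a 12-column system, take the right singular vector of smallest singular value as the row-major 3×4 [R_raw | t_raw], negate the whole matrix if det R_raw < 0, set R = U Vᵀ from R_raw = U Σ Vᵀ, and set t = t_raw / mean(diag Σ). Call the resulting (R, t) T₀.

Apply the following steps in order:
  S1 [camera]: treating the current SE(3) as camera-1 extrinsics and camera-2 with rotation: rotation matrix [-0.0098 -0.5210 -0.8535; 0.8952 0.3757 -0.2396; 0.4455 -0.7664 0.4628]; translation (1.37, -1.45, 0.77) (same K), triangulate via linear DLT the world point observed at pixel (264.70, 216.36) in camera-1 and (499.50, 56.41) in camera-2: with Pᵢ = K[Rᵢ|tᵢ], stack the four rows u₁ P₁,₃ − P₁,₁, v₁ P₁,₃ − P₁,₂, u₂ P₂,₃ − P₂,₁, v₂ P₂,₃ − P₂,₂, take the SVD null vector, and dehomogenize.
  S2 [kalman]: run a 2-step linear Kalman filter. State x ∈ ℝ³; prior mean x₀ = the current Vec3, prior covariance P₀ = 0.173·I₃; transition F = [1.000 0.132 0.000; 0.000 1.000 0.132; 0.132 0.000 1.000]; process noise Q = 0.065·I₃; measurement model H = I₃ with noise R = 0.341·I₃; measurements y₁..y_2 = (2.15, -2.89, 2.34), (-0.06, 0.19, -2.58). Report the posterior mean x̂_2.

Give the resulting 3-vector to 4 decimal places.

result = (0.6185, -0.9372, 0.0558)

source (pnp_recover): camera pose = R=[-0.1923 -0.2202 -0.9563; 0.5456 0.7860 -0.2907; 0.8157 -0.5777 -0.0311], t=(-0.3002, 0.0001, 6.5400)
after S1 (triangulate): (0.9468, -0.8308, 0.7559)
after S2 (kf_track): (0.6185, -0.9372, 0.0558)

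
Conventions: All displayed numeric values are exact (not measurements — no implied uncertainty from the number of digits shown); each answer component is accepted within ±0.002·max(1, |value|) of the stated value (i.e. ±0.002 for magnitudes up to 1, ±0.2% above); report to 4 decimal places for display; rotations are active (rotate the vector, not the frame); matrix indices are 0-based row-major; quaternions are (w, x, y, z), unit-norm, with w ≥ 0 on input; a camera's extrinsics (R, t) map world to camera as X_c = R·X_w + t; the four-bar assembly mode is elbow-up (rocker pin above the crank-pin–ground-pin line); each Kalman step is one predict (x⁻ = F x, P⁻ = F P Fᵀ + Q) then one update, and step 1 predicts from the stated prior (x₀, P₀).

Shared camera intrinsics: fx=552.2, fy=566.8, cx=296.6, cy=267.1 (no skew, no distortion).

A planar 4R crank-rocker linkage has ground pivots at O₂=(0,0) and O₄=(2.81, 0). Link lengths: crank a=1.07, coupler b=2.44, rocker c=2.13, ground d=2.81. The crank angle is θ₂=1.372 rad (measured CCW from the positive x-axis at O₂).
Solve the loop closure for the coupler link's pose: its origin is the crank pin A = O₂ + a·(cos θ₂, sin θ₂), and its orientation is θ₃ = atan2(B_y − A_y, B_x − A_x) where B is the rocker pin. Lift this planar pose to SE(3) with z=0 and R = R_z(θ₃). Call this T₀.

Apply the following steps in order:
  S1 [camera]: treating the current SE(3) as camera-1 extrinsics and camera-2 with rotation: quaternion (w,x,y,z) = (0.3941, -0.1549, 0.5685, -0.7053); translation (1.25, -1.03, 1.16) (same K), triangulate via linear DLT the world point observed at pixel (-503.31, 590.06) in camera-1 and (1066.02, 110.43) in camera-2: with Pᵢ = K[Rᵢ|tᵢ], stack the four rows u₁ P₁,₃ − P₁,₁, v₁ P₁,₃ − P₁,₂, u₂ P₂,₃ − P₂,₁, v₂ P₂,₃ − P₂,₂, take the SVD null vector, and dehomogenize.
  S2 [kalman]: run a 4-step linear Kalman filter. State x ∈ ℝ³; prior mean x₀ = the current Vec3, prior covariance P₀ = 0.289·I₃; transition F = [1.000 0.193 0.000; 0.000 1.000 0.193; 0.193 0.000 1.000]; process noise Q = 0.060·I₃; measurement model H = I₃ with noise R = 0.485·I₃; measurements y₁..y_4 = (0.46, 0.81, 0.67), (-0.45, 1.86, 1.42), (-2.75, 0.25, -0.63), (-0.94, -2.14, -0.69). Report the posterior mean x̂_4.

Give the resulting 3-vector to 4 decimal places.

result = (-1.1708, -0.2195, -0.4133)

source (fourbar_fk): coupler pose = R=[0.9038 -0.4280 0.0000; 0.4280 0.9038 0.0000; 0.0000 0.0000 1.0000], t=(0.2113, 1.0489, 0.0000)
after S1 (triangulate): (-1.3243, -0.1284, 0.6424)
after S2 (kf_track): (-1.1708, -0.2195, -0.4133)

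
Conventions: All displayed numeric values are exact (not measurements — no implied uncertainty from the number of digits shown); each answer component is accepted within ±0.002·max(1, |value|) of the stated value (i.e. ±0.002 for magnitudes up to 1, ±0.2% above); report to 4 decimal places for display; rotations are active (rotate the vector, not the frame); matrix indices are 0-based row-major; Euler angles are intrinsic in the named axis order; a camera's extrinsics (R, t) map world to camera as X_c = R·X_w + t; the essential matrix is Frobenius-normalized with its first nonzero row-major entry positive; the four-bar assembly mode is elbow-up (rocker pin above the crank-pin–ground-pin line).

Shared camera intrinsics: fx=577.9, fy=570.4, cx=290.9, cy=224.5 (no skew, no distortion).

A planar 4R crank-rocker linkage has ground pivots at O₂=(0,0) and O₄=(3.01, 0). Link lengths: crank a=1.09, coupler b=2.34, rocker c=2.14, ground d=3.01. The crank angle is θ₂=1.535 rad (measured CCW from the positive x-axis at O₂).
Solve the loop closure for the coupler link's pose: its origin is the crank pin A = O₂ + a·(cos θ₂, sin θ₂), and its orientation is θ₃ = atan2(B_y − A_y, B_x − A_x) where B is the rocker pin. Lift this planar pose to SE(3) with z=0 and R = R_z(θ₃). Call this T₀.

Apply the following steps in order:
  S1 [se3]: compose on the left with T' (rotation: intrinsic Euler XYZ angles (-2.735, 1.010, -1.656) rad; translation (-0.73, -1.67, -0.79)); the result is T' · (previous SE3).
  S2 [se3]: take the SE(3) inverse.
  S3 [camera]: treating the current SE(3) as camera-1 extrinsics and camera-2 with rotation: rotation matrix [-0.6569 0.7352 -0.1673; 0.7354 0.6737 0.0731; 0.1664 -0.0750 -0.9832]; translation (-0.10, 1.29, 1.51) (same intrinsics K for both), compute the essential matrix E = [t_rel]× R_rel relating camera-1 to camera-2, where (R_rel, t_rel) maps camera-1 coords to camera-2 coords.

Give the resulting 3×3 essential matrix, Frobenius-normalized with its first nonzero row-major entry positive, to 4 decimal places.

source (fourbar_fk): coupler pose = R=[0.9244 -0.3814 0.0000; 0.3814 0.9244 0.0000; 0.0000 0.0000 1.0000], t=(0.0390, 1.0893, 0.0000)
after S1 (compose_se3): R=[0.1603 0.5071 0.8468; 0.7749 -0.5961 0.2103; 0.6115 0.6225 -0.4885], t=(-0.1545, -1.9115, 0.1036)
after S2 (invert_se3): R=[0.1603 0.7749 0.6115; 0.5071 -0.5961 0.6225; 0.8468 0.2103 -0.4885], t=(1.4426, -1.1256, 0.5835)
after S3 (essential): [0.3315 -0.0083 0.3979; 0.1174 0.6849 -0.1261; 0.3168 0.0389 0.3620]

matrix = [0.3315 -0.0083 0.3979; 0.1174 0.6849 -0.1261; 0.3168 0.0389 0.3620]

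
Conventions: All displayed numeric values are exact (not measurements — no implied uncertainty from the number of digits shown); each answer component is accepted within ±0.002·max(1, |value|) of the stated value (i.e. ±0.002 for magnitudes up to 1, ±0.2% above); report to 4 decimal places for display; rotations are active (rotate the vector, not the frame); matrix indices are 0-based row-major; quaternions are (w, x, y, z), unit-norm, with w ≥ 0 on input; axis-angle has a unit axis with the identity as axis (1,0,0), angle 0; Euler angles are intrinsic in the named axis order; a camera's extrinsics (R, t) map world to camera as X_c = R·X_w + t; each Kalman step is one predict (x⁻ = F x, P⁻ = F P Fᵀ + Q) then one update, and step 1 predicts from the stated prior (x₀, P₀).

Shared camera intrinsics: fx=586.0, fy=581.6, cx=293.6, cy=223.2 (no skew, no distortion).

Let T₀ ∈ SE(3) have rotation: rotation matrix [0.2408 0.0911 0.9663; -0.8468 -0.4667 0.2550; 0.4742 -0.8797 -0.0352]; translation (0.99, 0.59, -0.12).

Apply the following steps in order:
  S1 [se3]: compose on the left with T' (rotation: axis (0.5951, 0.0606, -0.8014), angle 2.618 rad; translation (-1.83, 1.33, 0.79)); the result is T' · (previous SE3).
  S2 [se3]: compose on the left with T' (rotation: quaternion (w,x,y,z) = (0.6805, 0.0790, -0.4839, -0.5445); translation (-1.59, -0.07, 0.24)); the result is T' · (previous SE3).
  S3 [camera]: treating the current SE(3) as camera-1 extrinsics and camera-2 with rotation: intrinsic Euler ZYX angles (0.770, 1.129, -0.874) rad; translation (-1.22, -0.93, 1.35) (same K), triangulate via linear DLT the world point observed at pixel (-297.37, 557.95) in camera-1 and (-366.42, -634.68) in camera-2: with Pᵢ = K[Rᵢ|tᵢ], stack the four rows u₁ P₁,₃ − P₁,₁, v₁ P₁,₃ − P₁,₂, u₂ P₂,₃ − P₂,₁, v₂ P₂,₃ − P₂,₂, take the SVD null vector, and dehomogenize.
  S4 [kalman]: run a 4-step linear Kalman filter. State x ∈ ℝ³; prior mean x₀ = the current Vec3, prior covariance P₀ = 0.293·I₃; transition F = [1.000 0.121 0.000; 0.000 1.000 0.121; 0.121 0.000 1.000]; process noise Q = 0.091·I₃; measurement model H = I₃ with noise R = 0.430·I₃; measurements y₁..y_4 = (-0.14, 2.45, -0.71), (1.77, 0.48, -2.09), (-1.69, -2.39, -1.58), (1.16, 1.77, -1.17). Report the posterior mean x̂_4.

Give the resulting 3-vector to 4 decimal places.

after S1 (compose_se3): R=[-0.8533 0.5191 -0.0487; 0.4633 0.7121 -0.5276; -0.2392 -0.4727 -0.8481], t=(-1.6540, 0.5396, -0.0388)
after S2 (compose_se3): R=[0.5384 0.7935 0.2839; 0.7801 -0.3418 -0.5241; -0.3188 0.5036 -0.8030], t=(-1.1010, 1.4788, -0.3848)
after S3 (triangulate): (-1.3747, 0.7467, -1.5507)
after S4 (kf_track): (0.2182, 0.3141, -1.4112)

result = (0.2182, 0.3141, -1.4112)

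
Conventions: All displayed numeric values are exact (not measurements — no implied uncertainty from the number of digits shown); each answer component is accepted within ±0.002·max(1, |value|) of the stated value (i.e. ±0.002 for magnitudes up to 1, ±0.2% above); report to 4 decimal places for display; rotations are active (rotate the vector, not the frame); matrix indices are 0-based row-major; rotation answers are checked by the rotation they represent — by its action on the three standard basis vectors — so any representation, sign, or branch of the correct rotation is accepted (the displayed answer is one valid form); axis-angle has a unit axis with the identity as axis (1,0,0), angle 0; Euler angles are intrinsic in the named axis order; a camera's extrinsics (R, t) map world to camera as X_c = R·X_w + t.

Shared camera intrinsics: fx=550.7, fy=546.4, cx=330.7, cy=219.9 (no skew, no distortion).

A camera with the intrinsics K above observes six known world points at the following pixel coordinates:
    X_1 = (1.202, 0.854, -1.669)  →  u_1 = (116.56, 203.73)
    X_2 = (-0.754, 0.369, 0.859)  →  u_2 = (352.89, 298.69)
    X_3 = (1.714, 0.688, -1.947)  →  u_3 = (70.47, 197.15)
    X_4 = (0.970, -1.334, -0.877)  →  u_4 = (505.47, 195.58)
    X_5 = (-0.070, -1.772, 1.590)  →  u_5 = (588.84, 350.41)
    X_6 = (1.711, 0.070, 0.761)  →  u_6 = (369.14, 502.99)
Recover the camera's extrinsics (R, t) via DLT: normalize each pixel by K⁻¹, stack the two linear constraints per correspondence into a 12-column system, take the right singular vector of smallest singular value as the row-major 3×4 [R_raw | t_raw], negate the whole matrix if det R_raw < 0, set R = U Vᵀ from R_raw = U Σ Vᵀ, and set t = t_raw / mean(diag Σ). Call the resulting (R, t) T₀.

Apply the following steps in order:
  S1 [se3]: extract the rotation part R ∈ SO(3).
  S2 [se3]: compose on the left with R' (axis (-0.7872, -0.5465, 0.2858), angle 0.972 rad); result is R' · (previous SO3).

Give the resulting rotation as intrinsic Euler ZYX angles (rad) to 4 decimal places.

source (pnp_recover): camera pose = R=[-0.0902 -0.9298 0.3569; 0.5038 0.2665 0.8217; -0.8591 0.2539 0.4444], t=(0.2100, 0.4400, 4.8701)
after S1 (rot_of_se3): [-0.0902 -0.9298 0.3569; 0.5038 0.2665 0.8217; -0.8591 0.2539 0.4444]
after S2 (compose_so3): [0.3726 -0.9279 0.0137; -0.1887 -0.0613 0.9801; -0.9086 -0.3677 -0.1979]

rotation (euler_zyx) = (-0.4688, 1.1400, -2.0645)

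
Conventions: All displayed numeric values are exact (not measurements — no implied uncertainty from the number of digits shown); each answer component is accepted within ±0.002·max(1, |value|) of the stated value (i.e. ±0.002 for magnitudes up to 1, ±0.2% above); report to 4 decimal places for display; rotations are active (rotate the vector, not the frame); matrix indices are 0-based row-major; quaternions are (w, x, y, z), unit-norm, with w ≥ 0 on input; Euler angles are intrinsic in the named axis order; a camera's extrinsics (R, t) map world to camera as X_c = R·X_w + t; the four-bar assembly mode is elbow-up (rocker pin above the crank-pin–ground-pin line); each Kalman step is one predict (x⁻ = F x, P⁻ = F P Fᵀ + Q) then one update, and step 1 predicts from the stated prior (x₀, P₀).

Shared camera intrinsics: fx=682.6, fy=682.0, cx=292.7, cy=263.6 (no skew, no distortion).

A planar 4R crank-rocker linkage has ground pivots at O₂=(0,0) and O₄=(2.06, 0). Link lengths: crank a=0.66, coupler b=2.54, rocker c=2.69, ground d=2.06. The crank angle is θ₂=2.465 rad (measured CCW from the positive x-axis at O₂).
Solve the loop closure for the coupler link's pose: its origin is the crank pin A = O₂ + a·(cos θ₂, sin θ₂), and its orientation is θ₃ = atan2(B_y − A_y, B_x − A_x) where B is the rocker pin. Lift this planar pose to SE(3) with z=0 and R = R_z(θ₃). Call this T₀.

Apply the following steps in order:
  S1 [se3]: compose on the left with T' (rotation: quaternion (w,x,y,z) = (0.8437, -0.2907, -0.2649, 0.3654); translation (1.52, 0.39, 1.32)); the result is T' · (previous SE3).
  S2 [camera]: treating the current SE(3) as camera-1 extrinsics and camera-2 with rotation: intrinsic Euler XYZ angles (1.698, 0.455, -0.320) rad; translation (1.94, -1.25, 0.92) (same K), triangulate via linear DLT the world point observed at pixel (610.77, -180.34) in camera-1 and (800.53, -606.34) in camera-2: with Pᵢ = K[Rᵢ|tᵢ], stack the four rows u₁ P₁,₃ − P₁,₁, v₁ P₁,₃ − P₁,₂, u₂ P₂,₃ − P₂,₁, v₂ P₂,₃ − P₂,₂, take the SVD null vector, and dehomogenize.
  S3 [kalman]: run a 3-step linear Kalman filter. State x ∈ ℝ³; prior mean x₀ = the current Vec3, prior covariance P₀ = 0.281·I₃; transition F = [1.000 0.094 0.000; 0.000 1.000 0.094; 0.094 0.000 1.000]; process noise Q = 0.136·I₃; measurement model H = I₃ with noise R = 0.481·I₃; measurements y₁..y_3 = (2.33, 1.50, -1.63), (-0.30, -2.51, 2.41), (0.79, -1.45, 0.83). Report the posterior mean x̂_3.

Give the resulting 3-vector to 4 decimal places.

source (fourbar_fk): coupler pose = R=[0.5895 -0.8077 0.0000; 0.8077 0.5895 0.0000; 0.0000 0.0000 1.0000], t=(-0.5146, 0.4133, 0.0000)
after S1 (compose_se3): R=[-0.0242 -0.7514 -0.6594; 0.9098 -0.2899 0.2969; -0.4143 -0.5928 0.6907], t=(1.0239, 0.2265, 0.9166)
after S2 (triangulate): (-1.1639, 0.3689, 0.2293)
after S3 (kf_track): (0.3904, -0.8661, 0.7120)

result = (0.3904, -0.8661, 0.7120)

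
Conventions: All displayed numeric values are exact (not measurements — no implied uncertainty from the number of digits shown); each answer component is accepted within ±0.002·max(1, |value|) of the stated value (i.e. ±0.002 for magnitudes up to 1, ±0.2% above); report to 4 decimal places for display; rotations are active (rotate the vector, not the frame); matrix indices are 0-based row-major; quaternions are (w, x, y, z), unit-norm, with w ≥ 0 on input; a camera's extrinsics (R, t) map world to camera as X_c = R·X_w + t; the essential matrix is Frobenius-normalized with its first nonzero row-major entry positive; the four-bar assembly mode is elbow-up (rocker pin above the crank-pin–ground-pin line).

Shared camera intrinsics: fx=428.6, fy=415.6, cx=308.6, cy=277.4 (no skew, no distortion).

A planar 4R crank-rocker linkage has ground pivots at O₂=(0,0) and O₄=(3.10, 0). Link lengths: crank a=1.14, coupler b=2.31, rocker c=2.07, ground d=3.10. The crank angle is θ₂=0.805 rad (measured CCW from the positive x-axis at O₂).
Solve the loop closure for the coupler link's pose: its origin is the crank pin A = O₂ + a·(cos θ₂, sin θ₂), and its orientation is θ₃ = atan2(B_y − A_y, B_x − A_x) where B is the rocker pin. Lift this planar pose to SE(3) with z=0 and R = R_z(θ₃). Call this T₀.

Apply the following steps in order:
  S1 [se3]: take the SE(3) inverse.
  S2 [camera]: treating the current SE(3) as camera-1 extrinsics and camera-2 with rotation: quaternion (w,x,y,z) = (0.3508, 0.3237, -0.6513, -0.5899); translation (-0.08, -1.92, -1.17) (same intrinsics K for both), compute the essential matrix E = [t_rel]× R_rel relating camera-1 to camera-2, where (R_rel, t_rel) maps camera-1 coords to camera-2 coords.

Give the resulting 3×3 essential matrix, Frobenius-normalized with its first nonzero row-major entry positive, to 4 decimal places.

matrix = [0.4583 0.5126 -0.0834; -0.1212 -0.0919 -0.0593; 0.2272 -0.1191 0.6540]

source (fourbar_fk): coupler pose = R=[0.8495 -0.5276 0.0000; 0.5276 0.8495 0.0000; 0.0000 0.0000 1.0000], t=(0.7901, 0.8217, 0.0000)
after S1 (invert_se3): R=[0.8495 0.5276 0.0000; -0.5276 0.8495 0.0000; 0.0000 0.0000 1.0000], t=(-1.1048, -0.2811, 0.0000)
after S2 (essential): [0.4583 0.5126 -0.0834; -0.1212 -0.0919 -0.0593; 0.2272 -0.1191 0.6540]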